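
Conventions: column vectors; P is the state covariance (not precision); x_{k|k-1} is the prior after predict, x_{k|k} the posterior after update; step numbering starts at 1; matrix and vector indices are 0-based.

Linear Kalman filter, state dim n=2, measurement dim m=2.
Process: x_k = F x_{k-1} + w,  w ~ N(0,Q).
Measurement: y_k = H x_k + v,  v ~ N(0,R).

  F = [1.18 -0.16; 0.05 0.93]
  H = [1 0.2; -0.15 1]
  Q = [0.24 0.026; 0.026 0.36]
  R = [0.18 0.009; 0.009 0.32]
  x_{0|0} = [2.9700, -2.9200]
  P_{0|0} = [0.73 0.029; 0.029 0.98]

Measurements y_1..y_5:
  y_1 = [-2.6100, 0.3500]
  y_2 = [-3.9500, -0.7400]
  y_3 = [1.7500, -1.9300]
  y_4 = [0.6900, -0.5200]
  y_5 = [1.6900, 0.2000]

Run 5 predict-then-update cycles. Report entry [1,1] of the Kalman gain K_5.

K[1,1] = 0.6094

step 1: x^-=[3.9718, -2.5671]  P^-=[1.2706 -0.0452; -0.0452 1.2121]  S=[1.4810 0.0170; 0.0170 1.5743]  K=[0.8537 -0.1590; 0.1243 0.7729]  nu=[-6.0684, 3.5129]  x^+=[-1.7670, -0.6063]  P^+=[0.1562 -0.0198; -0.0198 0.2455]
step 2: x^-=[-1.9880, -0.6522]  P^-=[0.4712 -0.0228; -0.0228 0.5709]  S=[0.6649 0.0303; 0.0303 0.9083]  K=[0.7076 -0.1266; 0.1087 0.6286]  nu=[-1.8315, -0.3860]  x^+=[-3.2351, -1.0939]  P^+=[0.1292 -0.0148; -0.0148 0.1999]
step 3: x^-=[-3.6424, -1.1791]  P^-=[0.4306 -0.0122; -0.0122 0.5319]  S=[0.6270 0.0389; 0.0389 0.8652]  K=[0.6903 -0.1198; 0.1122 0.6118]  nu=[5.6283, -1.2973]  x^+=[0.3982, -1.3413]  P^+=[0.1258 -0.0133; -0.0133 0.1948]
step 4: x^-=[0.6845, -1.2275]  P^-=[0.4252 -0.0100; -0.0100 0.5276]  S=[0.6223 0.0410; 0.0410 0.8601]  K=[0.6879 -0.1186; 0.1133 0.6097]  nu=[0.2510, 0.8102]  x^+=[0.7611, -0.7051]  P^+=[0.1253 -0.0130; -0.0130 0.1942]
step 5: x^-=[1.0109, -0.6177]  P^-=[0.4244 -0.0096; -0.0096 0.5271]  S=[0.6216 0.0414; 0.0414 0.8595]  K=[0.6875 -0.1184; 0.1135 0.6094]  nu=[0.8027, 0.9693]  x^+=[1.4480, 0.0641]  P^+=[0.1253 -0.0129; -0.0129 0.1941]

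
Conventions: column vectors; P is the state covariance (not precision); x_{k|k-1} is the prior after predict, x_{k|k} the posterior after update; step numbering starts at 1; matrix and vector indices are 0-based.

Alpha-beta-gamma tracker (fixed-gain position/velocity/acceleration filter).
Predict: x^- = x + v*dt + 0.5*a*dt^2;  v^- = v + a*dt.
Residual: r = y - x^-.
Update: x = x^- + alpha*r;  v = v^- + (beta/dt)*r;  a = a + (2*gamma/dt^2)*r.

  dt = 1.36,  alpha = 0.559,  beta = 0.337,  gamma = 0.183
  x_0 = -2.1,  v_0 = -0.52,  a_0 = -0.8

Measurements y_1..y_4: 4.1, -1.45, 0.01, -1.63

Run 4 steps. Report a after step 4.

a_post = -0.5331

step 1: x_pred=-3.5470  r=7.6470  x^+=0.7277  v^+=0.2869  a^+=0.7132
step 2: x_pred=1.7774  r=-3.2274  x^+=-0.0267  v^+=0.4571  a^+=0.0746
step 3: x_pred=0.6639  r=-0.6539  x^+=0.2984  v^+=0.3965  a^+=-0.0548
step 4: x_pred=0.7869  r=-2.4169  x^+=-0.5642  v^+=-0.2770  a^+=-0.5331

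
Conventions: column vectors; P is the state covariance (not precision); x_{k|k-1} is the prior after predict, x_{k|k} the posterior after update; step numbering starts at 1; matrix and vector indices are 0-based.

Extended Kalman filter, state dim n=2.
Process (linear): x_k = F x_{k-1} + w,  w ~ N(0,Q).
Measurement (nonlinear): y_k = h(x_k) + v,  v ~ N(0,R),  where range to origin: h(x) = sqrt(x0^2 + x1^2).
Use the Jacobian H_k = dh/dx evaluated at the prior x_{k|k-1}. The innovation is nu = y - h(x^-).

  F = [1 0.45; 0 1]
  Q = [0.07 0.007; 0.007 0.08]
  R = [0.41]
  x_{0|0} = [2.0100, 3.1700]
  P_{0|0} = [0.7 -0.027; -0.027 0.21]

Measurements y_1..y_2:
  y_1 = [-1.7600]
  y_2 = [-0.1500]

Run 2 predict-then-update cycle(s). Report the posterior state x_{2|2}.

x_post = [0.0116, 0.8615]

step 1: x^-=[3.4365, 3.1700]  P^-=[0.7882 0.0745; 0.0745 0.2900]  H_jac=[0.7350 0.6780]  S=[1.0434]  K=[0.6037; 0.2409]  nu=[-6.4353]  x^+=[-0.4483, 1.6196]  P^+=[0.4080 -0.0773; -0.0773 0.2294]
step 2: x^-=[0.2806, 1.6196]  P^-=[0.4549 0.0330; 0.0330 0.3094]  H_jac=[0.1707 0.9853]  S=[0.7348]  K=[0.1499; 0.4226]  nu=[-1.7937]  x^+=[0.0116, 0.8615]  P^+=[0.4384 -0.0136; -0.0136 0.1782]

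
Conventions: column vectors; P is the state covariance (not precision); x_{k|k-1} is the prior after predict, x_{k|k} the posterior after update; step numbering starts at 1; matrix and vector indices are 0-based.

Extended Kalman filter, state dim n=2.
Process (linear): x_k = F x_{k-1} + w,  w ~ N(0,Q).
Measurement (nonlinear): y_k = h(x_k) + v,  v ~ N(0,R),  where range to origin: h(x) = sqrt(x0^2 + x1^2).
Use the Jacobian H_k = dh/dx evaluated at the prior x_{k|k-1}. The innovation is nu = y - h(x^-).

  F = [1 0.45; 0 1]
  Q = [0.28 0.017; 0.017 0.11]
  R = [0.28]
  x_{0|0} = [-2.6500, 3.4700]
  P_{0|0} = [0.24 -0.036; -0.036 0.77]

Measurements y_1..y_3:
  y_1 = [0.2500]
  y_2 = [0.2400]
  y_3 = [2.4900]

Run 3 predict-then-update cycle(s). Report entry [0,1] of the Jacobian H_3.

H_jac[0,1] = 0.9493

step 1: x^-=[-1.0885, 3.4700]  P^-=[0.6435 0.3275; 0.3275 0.8800]  H_jac=[-0.2993 0.9542]  S=[0.9518]  K=[0.1260; 0.7792]  nu=[-3.3867]  x^+=[-1.5151, 0.8310]  P^+=[0.6284 0.2341; 0.2341 0.3021]
step 2: x^-=[-1.1411, 0.8310]  P^-=[1.1803 0.3870; 0.3870 0.4121]  H_jac=[-0.8084 0.5887]  S=[0.8257]  K=[-0.8796; -0.0851]  nu=[-1.1716]  x^+=[-0.1106, 0.9307]  P^+=[0.5415 0.3252; 0.3252 0.4061]
step 3: x^-=[0.3082, 0.9307]  P^-=[1.1964 0.5250; 0.5250 0.5161]  H_jac=[0.3144 0.9493]  S=[1.1767]  K=[0.7432; 0.5566]  nu=[1.5096]  x^+=[1.4301, 1.7710]  P^+=[0.5465 0.0382; 0.0382 0.1515]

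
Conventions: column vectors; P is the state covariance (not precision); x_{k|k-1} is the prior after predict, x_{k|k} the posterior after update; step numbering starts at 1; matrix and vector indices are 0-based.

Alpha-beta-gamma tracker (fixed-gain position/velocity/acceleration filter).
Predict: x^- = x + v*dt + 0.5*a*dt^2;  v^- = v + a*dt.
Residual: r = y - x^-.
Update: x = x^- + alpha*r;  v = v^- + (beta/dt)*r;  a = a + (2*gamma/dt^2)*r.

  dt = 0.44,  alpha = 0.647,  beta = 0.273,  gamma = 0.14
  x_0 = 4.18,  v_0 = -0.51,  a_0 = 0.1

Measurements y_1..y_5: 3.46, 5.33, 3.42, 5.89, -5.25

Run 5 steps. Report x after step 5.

x_post = -1.2018

step 1: x_pred=3.9653  r=-0.5053  x^+=3.6384  v^+=-0.7795  a^+=-0.6308
step 2: x_pred=3.2343  r=2.0957  x^+=4.5902  v^+=0.2432  a^+=2.4002
step 3: x_pred=4.9296  r=-1.5096  x^+=3.9529  v^+=0.3627  a^+=0.2169
step 4: x_pred=4.1335  r=1.7565  x^+=5.2699  v^+=1.5480  a^+=2.7573
step 5: x_pred=6.2180  r=-11.4680  x^+=-1.2018  v^+=-4.3542  a^+=-13.8285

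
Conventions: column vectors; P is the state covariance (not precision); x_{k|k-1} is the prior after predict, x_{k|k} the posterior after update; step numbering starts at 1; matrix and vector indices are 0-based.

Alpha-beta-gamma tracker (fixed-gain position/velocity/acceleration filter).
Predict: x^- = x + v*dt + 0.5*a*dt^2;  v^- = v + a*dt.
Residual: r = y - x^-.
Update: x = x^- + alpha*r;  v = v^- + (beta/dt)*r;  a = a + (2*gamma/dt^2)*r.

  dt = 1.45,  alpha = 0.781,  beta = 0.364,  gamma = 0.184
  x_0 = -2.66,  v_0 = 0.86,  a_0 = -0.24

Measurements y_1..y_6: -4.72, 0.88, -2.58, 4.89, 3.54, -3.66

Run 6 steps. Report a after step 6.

step 1: x_pred=-1.6653  r=-3.0547  x^+=-4.0510  v^+=-0.2548  a^+=-0.7747
step 2: x_pred=-5.2349  r=6.1149  x^+=-0.4592  v^+=0.1570  a^+=0.2956
step 3: x_pred=0.0792  r=-2.6592  x^+=-1.9976  v^+=-0.0819  a^+=-0.1698
step 4: x_pred=-2.2950  r=7.1850  x^+=3.3165  v^+=1.4755  a^+=1.0878
step 5: x_pred=6.5995  r=-3.0595  x^+=4.2100  v^+=2.2847  a^+=0.5523
step 6: x_pred=8.1035  r=-11.7635  x^+=-1.0838  v^+=0.1325  a^+=-1.5067

a_post = -1.5067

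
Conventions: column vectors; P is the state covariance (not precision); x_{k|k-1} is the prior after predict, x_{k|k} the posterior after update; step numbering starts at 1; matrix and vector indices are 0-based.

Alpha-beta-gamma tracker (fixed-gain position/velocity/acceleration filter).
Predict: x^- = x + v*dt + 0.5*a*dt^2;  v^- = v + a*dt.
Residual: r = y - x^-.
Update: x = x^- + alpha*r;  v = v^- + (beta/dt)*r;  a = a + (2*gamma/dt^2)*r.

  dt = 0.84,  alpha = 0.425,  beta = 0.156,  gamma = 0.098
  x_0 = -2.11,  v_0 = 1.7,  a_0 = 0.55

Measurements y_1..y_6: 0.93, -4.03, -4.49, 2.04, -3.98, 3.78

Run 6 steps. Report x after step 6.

x_post = -1.5493

step 1: x_pred=-0.4880  r=1.4180  x^+=0.1147  v^+=2.4253  a^+=0.9439
step 2: x_pred=2.4850  r=-6.5150  x^+=-0.2839  v^+=2.0083  a^+=-0.8658
step 3: x_pred=1.0976  r=-5.5876  x^+=-1.2771  v^+=0.2433  a^+=-2.4179
step 4: x_pred=-1.9258  r=3.9658  x^+=-0.2404  v^+=-1.0513  a^+=-1.3163
step 5: x_pred=-1.5878  r=-2.3922  x^+=-2.6045  v^+=-2.6012  a^+=-1.9808
step 6: x_pred=-5.4884  r=9.2684  x^+=-1.5493  v^+=-2.5439  a^+=0.5937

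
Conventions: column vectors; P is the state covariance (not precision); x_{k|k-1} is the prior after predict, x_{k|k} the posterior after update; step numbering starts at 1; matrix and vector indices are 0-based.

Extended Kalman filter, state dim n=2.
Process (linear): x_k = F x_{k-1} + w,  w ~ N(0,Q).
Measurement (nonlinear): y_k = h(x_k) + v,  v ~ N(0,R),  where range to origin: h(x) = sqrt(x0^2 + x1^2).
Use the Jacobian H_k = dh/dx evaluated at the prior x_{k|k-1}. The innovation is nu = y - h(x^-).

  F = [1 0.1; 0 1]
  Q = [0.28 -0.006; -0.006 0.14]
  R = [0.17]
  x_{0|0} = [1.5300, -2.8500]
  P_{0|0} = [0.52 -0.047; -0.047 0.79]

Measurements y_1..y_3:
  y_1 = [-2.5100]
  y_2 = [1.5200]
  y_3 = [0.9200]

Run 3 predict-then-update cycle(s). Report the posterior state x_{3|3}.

x_post = [-0.2247, 1.1551]

step 1: x^-=[1.2450, -2.8500]  P^-=[0.7985 0.0260; 0.0260 0.9300]  H_jac=[0.4003 -0.9164]  S=[1.0599]  K=[0.2791; -0.7943]  nu=[-5.6201]  x^+=[-0.3237, 1.6139]  P^+=[0.7159 0.2610; 0.2610 0.2614]
step 2: x^-=[-0.1623, 1.6139]  P^-=[1.0507 0.2811; 0.2811 0.4014]  H_jac=[-0.1000 0.9950]  S=[0.5219]  K=[0.3345; 0.7113]  nu=[-0.1021]  x^+=[-0.1964, 1.5413]  P^+=[0.9923 0.1569; 0.1569 0.1373]
step 3: x^-=[-0.0423, 1.5413]  P^-=[1.3051 0.1647; 0.1647 0.2773]  H_jac=[-0.0274 0.9996]  S=[0.4391]  K=[0.2934; 0.6211]  nu=[-0.6219]  x^+=[-0.2247, 1.1551]  P^+=[1.2673 0.0847; 0.0847 0.1079]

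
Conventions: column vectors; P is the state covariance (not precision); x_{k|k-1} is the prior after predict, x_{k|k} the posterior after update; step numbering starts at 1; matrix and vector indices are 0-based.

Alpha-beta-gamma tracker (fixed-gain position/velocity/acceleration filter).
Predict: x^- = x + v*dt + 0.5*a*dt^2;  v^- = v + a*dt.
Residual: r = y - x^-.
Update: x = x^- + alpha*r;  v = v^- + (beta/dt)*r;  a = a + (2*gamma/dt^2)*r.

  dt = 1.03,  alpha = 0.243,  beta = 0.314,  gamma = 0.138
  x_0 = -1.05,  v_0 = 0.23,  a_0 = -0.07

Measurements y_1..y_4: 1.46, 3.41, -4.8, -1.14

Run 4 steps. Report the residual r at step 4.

step 1: x_pred=-0.8502  r=2.3102  x^+=-0.2888  v^+=0.8622  a^+=0.5310
step 2: x_pred=0.8809  r=2.5291  x^+=1.4955  v^+=2.1801  a^+=1.1890
step 3: x_pred=4.3717  r=-9.1717  x^+=2.1430  v^+=0.6088  a^+=-1.1971
step 4: x_pred=2.1350  r=-3.2750  x^+=1.3392  v^+=-1.6226  a^+=-2.0491

resid = -3.2750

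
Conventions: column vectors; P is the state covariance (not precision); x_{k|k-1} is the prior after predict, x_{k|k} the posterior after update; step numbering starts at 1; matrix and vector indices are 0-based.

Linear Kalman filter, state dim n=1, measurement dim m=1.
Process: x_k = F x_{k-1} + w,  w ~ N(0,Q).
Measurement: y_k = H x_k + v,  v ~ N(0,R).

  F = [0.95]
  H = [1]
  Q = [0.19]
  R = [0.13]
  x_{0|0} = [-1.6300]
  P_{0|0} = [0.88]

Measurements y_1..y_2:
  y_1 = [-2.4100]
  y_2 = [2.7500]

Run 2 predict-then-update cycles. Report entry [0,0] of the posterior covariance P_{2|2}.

step 1: x^-=[-1.5485]  P^-=[0.9842]  S=[1.1142]  K=[0.8833]  nu=[-0.8615]  x^+=[-2.3095]  P^+=[0.1148]
step 2: x^-=[-2.1940]  P^-=[0.2936]  S=[0.4236]  K=[0.6931]  nu=[4.9440]  x^+=[1.2328]  P^+=[0.0901]

P_post[0,0] = 0.0901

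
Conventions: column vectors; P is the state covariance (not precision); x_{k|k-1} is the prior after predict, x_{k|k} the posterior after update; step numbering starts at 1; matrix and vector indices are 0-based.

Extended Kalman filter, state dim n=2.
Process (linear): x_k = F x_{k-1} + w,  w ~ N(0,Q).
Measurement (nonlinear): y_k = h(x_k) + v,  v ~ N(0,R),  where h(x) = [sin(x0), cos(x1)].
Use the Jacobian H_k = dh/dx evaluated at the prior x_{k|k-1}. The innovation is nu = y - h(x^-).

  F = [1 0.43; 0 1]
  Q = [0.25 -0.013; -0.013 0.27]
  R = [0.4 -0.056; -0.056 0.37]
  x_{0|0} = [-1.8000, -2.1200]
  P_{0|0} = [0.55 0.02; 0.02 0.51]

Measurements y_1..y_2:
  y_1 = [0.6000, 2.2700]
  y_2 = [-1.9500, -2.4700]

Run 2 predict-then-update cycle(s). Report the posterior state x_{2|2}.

x_post = [-1.8153, -0.7828]

step 1: x^-=[-2.7116, -2.1200]  P^-=[0.9115 0.2263; 0.2263 0.7800]  H_jac=[-0.9090 0.0000; 0.0000 0.8529]  S=[1.1531 -0.2314; -0.2314 0.9375]  K=[-0.7125 0.0300; -0.0378 0.7003]  nu=[1.0169, 2.7920]  x^+=[-3.3524, -0.2031]  P^+=[0.3154 0.0598; 0.0598 0.3063]
step 2: x^-=[-3.4397, -0.2031]  P^-=[0.6734 0.1785; 0.1785 0.5763]  H_jac=[-0.9559 0.0000; 0.0000 0.2017]  S=[1.0153 -0.0904; -0.0904 0.3934]  K=[-0.6389 -0.0553; -0.1447 0.2622]  nu=[-2.2437, -3.4494]  x^+=[-1.8153, -0.7828]  P^+=[0.2641 0.0759; 0.0759 0.5211]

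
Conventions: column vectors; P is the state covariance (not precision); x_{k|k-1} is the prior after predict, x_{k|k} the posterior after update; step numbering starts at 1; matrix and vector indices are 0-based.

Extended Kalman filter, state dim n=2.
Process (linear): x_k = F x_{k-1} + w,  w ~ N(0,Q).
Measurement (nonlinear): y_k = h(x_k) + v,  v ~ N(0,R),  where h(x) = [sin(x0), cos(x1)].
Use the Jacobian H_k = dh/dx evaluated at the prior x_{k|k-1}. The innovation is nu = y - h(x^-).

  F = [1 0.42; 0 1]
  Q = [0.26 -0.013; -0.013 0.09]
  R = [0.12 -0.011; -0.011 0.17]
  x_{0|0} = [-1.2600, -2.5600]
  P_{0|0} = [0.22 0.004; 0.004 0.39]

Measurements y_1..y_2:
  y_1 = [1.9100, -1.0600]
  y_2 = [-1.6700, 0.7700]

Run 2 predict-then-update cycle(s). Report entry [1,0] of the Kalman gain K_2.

step 1: x^-=[-2.3352, -2.5600]  P^-=[0.5522 0.1548; 0.1548 0.4800]  H_jac=[-0.6921 0.0000; 0.0000 0.5494]  S=[0.3845 -0.0699; -0.0699 0.3149]  K=[-0.9845 0.0517; -0.1318 0.8082]  nu=[2.6318, -0.2244]  x^+=[-4.9379, -3.0883]  P^+=[0.1715 0.0357; 0.0357 0.2528]
step 2: x^-=[-6.2350, -3.0883]  P^-=[0.5061 0.1289; 0.1289 0.3428]  H_jac=[0.9988 0.0000; 0.0000 0.0533]  S=[0.6249 -0.0041; -0.0041 0.1710]  K=[0.8093 0.0598; 0.2067 0.1119]  nu=[-1.7182, 1.7686]  x^+=[-7.5198, -3.2455]  P^+=[0.0966 0.0236; 0.0236 0.3141]

K[1,0] = 0.2067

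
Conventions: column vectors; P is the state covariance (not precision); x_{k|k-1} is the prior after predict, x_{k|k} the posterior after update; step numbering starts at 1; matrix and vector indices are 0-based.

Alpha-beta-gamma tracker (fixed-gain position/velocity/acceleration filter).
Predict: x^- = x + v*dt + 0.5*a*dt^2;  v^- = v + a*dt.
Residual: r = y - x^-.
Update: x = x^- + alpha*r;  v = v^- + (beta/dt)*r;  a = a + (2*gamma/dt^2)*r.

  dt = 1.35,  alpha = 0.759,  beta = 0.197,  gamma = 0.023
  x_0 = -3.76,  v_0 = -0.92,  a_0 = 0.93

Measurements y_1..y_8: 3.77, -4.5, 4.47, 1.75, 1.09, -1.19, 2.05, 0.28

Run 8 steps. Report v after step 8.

step 1: x_pred=-4.1545  r=7.9245  x^+=1.8602  v^+=1.4919  a^+=1.1300
step 2: x_pred=4.9040  r=-9.4040  x^+=-2.2336  v^+=1.6451  a^+=0.8927
step 3: x_pred=0.8007  r=3.6693  x^+=3.5857  v^+=3.3857  a^+=0.9853
step 4: x_pred=9.0542  r=-7.3042  x^+=3.5103  v^+=3.6499  a^+=0.8009
step 5: x_pred=9.1675  r=-8.0775  x^+=3.0367  v^+=3.5524  a^+=0.5970
step 6: x_pred=8.3765  r=-9.5665  x^+=1.1155  v^+=2.9624  a^+=0.3556
step 7: x_pred=5.4388  r=-3.3888  x^+=2.8667  v^+=2.9479  a^+=0.2700
step 8: x_pred=7.0925  r=-6.8125  x^+=1.9218  v^+=2.3184  a^+=0.0981

v_post = 2.3184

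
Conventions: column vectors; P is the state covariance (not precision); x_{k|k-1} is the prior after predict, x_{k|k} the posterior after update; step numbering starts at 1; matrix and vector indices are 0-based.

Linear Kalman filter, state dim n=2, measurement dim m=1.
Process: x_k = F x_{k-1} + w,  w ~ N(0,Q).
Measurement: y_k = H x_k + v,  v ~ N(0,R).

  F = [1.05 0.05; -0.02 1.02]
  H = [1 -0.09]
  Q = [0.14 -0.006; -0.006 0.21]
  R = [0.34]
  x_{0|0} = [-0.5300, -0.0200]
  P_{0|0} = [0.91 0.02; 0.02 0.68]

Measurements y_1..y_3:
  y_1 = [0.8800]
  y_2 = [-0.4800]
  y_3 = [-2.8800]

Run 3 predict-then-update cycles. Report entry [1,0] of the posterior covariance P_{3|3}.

step 1: x^-=[-0.5575, -0.0098]  P^-=[1.1471 0.0310; 0.0310 0.9170]  S=[1.4889]  K=[0.7685; -0.0346]  nu=[1.4366]  x^+=[0.5466, -0.0596]  P^+=[0.2677 0.0706; 0.0706 0.9152]
step 2: x^-=[0.5709, -0.0717]  P^-=[0.4448 0.1106; 0.1106 1.1594]  S=[0.7743]  K=[0.5616; 0.0081]  nu=[-1.0574]  x^+=[-0.0229, -0.0802]  P^+=[0.2006 0.1071; 0.1071 1.1594]
step 3: x^-=[-0.0281, -0.0813]  P^-=[0.3753 0.1635; 0.1635 1.4119]  S=[0.6973]  K=[0.5171; 0.0522]  nu=[-2.8593]  x^+=[-1.5066, -0.2307]  P^+=[0.1888 0.1447; 0.1447 1.4100]

P_post[1,0] = 0.1447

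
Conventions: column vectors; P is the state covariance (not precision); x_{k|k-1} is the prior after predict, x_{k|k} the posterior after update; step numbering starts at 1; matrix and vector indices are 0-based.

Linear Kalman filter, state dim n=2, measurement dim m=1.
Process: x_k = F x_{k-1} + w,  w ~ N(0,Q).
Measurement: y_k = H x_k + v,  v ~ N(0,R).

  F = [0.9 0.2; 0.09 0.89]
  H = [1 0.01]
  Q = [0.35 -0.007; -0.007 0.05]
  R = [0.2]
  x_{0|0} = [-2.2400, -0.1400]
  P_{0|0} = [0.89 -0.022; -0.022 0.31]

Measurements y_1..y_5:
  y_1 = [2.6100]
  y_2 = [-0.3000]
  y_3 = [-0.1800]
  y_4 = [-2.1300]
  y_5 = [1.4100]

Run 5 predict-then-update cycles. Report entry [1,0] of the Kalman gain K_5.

step 1: x^-=[-2.0440, -0.3262]  P^-=[1.0754 0.1023; 0.1023 0.2992]  S=[1.2775]  K=[0.8426; 0.0824]  nu=[4.6573]  x^+=[1.8803, 0.0575]  P^+=[0.1684 0.0136; 0.0136 0.2906]
step 2: x^-=[1.7037, 0.2204]  P^-=[0.5029 0.0695; 0.0695 0.2837]  S=[0.7043]  K=[0.7150; 0.1027]  nu=[-2.0060]  x^+=[0.2695, 0.0144]  P^+=[0.1428 0.0178; 0.0178 0.2763]
step 3: x^-=[0.2454, 0.0371]  P^-=[0.4831 0.0683; 0.0683 0.2728]  S=[0.6845]  K=[0.7068; 0.1038]  nu=[-0.4258]  x^+=[-0.0555, -0.0071]  P^+=[0.1412 0.0181; 0.0181 0.2655]
step 4: x^-=[-0.0514, -0.0113]  P^-=[0.4815 0.0665; 0.0665 0.2643]  S=[0.6828]  K=[0.7061; 0.1013]  nu=[-2.0785]  x^+=[-1.5190, -0.2218]  P^+=[0.1410 0.0177; 0.0177 0.2573]
step 5: x^-=[-1.4115, -0.3341]  P^-=[0.4809 0.0647; 0.0647 0.2578]  S=[0.6822]  K=[0.7059; 0.0986]  nu=[2.8248]  x^+=[0.5824, -0.0555]  P^+=[0.1410 0.0172; 0.0172 0.2512]

K[1,0] = 0.0986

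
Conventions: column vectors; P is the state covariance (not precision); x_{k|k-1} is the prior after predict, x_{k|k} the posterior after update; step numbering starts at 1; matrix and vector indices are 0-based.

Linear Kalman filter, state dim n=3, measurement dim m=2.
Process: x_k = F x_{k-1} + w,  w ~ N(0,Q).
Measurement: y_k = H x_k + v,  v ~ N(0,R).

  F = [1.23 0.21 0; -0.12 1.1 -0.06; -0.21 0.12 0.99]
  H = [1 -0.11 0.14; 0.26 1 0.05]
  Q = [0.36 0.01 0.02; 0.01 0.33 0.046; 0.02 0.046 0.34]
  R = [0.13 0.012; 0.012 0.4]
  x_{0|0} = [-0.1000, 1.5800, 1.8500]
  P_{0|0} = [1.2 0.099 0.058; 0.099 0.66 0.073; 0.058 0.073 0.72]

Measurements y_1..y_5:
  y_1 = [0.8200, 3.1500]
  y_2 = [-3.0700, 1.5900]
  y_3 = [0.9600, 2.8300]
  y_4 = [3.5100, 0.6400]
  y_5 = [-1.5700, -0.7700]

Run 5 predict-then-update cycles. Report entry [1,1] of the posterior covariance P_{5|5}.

step 1: x^-=[0.2088, 1.6390, 2.0421]  P^-=[2.2557 0.1116 -0.1773; 0.1116 1.1135 0.1691; -0.1773 0.1691 1.0963]  S=[2.3413 0.5995; 0.5995 1.7391]  K=[0.9281 0.0764; -0.1799 0.7239; -0.0486 0.1190]  nu=[0.5056, 1.3546]  x^+=[0.7815, 2.5286, 2.1787]  P^+=[0.1441 0.0118 -0.1515; 0.0118 0.2827 0.0328; -0.1515 0.0328 1.0731]
step 2: x^-=[1.4922, 2.5569, 2.2963]  P^-=[0.5965 0.0805 -0.1866; 0.0805 0.6684 0.0718; -0.1866 0.0718 1.4724]  S=[0.6913 0.1756; 0.1756 1.1565]  K=[0.7932 0.0752; -0.1327 0.6192; -0.0046 0.0845]  nu=[-4.6025, -1.4697]  x^+=[-2.2689, 2.2575, 2.1932]  P^+=[0.1341 0.0149 -0.2031; 0.0149 0.2416 0.0133; -0.2031 0.0133 1.4642]
step 3: x^-=[-2.3167, 2.6239, 2.9186]  P^-=[0.5812 0.0806 -0.2516; 0.0806 0.6209 0.0266; -0.2516 0.0266 1.8714]  S=[0.6664 0.1681; 0.1681 1.1029]  K=[0.7861 0.0789; -0.1279 0.6027; -0.0013 0.0499]  nu=[3.1567, 0.6625]  x^+=[0.2171, 2.6193, 2.9475]  P^+=[0.1417 0.0172 -0.2618; 0.0172 0.2353 -0.0054; -0.2618 -0.0054 1.8686]
step 4: x^-=[0.8170, 2.6784, 3.1868]  P^-=[0.5936 0.0857 -0.3288; 0.0857 0.6159 -0.0127; -0.3288 -0.0127 2.2878]  S=[0.6654 0.1678; 0.1678 1.0965]  K=[0.7878 0.0834; -0.1272 0.6009; -0.0150 0.0171]  nu=[2.5414, -2.4102]  x^+=[2.6181, 0.9070, 3.1075]  P^+=[0.1510 0.0198 -0.3245; 0.0198 0.2349 -0.0233; -0.3245 -0.0233 2.2874]
step 5: x^-=[3.4107, 0.4971, 2.6355]  P^-=[0.6091 0.0925 -0.4111; 0.0925 0.6178 -0.0507; -0.4111 -0.0507 2.7203]  S=[0.6660 0.1689; 0.1689 1.0981]  K=[0.7905 0.0881; -0.1265 0.6016; -0.0334 -0.0145]  nu=[-5.2950, -2.2856]  x^+=[-0.9764, -0.2085, 2.8453]  P^+=[0.1608 0.0224 -0.3897; 0.0224 0.2354 -0.0408; -0.3897 -0.0408 2.7192]

P_post[1,1] = 0.2354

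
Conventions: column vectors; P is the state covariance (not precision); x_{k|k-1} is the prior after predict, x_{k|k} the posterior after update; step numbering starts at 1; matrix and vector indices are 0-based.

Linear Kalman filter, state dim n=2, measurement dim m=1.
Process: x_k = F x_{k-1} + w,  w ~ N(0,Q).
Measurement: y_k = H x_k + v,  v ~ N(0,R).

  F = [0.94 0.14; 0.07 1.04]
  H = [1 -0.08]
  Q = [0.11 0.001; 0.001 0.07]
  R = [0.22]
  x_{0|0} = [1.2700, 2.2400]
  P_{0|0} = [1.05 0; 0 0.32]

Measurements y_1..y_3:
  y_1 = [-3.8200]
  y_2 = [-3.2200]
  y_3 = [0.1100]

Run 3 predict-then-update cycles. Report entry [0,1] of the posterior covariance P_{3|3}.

P_post[0,1] = 0.1015

step 1: x^-=[1.5074, 2.4185]  P^-=[1.0441 0.1167; 0.1167 0.4213]  S=[1.2481]  K=[0.8290; 0.0665]  nu=[-5.1339]  x^+=[-2.7489, 2.0772]  P^+=[0.1862 0.0479; 0.0479 0.4157]
step 2: x^-=[-2.2931, 1.9678]  P^-=[0.2953 0.1211; 0.1211 0.5275]  S=[0.4993]  K=[0.5720; 0.1579]  nu=[-0.7694]  x^+=[-2.7333, 1.8463]  P^+=[0.1319 0.0760; 0.0760 0.5151]
step 3: x^-=[-2.3108, 1.7288]  P^-=[0.2567 0.1597; 0.1597 0.6388]  S=[0.4552]  K=[0.5358; 0.2385]  nu=[2.5591]  x^+=[-0.9397, 2.3392]  P^+=[0.1260 0.1015; 0.1015 0.6129]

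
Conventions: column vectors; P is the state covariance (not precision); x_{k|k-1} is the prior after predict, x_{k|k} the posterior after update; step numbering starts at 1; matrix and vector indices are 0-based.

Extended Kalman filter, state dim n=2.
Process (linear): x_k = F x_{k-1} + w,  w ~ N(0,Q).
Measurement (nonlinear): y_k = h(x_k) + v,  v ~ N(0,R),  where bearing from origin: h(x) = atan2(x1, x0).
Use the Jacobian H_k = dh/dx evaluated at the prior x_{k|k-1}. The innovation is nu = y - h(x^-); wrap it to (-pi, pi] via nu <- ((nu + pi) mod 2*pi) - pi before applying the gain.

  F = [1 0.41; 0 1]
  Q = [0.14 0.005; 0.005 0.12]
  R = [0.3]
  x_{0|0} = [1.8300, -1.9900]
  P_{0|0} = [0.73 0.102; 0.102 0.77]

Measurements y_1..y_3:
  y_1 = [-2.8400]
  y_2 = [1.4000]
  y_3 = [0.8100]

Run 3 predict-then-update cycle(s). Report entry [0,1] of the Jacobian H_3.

H_jac[0,1] = -0.1586

step 1: x^-=[1.0141, -1.9900]  P^-=[1.0831 0.4227; 0.4227 0.8900]  H_jac=[0.3989 0.2033]  S=[0.5777]  K=[0.8966; 0.6051]  nu=[-1.7405]  x^+=[-0.5465, -3.0431]  P^+=[0.6186 0.1093; 0.1093 0.6785]
step 2: x^-=[-1.7942, -3.0431]  P^-=[0.9623 0.3925; 0.3925 0.7985]  H_jac=[0.2438 -0.1438]  S=[0.3462]  K=[0.5148; -0.0552]  nu=[-2.7797]  x^+=[-3.2252, -2.8898]  P^+=[0.8705 0.4023; 0.4023 0.7974]
step 3: x^-=[-4.4100, -2.8898]  P^-=[1.4745 0.7342; 0.7342 0.9174]  H_jac=[0.1040 -0.1586]  S=[0.3148]  K=[0.1169; -0.2199]  nu=[-2.9117]  x^+=[-4.7503, -2.2496]  P^+=[1.4702 0.7423; 0.7423 0.9022]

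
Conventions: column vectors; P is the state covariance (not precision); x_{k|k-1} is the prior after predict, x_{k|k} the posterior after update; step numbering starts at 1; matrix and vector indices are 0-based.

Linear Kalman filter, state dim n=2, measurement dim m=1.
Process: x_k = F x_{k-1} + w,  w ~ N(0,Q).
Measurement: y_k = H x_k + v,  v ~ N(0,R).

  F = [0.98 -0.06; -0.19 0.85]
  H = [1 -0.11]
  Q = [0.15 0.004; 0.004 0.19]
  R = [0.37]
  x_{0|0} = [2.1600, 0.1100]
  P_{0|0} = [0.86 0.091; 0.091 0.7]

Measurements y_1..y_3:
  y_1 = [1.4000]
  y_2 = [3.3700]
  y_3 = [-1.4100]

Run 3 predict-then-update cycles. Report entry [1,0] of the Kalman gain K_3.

step 1: x^-=[2.1102, -0.3169]  P^-=[0.9678 -0.1150; -0.1150 0.6974]  S=[1.3715]  K=[0.7148; -0.1398]  nu=[-0.7451]  x^+=[1.5776, -0.2128]  P^+=[0.2669 0.0220; 0.0220 0.6706]
step 2: x^-=[1.5588, -0.4806]  P^-=[0.4062 -0.0613; -0.0613 0.6770]  S=[0.7978]  K=[0.5175; -0.1702]  nu=[1.7583]  x^+=[2.4688, -0.7798]  P^+=[0.1925 0.0090; 0.0090 0.6539]
step 3: x^-=[2.4662, -1.1319]  P^-=[0.3362 -0.0576; -0.0576 0.6665]  S=[0.7269]  K=[0.4712; -0.1801]  nu=[-4.0007]  x^+=[0.5812, -0.4113]  P^+=[0.1748 0.0041; 0.0041 0.6429]

K[1,0] = -0.1801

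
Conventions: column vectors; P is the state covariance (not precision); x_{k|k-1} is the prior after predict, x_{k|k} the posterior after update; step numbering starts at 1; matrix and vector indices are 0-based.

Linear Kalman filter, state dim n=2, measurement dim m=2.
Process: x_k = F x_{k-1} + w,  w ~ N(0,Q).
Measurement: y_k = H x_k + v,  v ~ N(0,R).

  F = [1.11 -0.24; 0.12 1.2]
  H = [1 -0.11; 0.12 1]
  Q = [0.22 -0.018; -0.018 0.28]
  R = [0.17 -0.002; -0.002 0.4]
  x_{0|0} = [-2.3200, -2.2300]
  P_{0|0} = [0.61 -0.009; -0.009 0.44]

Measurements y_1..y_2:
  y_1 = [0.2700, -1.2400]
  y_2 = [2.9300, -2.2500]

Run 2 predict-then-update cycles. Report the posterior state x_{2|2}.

x_post = [1.9321, -2.6016]

step 1: x^-=[-2.0400, -2.9544]  P^-=[1.0017 -0.0752; -0.0752 0.9198]  S=[1.1994 -0.0572; -0.0572 1.3162]  K=[0.8455 0.0709; -0.1143 0.6870]  nu=[1.9850, 1.9592]  x^+=[-0.2228, -1.8353]  P^+=[0.1446 0.0093; 0.0093 0.2739]
step 2: x^-=[0.1932, -2.2291]  P^-=[0.4090 -0.0655; -0.0655 0.6792]  S=[0.6016 -0.0922; -0.0922 1.0694]  K=[0.6987 0.0449; -0.1386 0.6158]  nu=[2.4916, -0.0441]  x^+=[1.9321, -2.6016]  P^+=[0.1189 0.0023; 0.0023 0.2463]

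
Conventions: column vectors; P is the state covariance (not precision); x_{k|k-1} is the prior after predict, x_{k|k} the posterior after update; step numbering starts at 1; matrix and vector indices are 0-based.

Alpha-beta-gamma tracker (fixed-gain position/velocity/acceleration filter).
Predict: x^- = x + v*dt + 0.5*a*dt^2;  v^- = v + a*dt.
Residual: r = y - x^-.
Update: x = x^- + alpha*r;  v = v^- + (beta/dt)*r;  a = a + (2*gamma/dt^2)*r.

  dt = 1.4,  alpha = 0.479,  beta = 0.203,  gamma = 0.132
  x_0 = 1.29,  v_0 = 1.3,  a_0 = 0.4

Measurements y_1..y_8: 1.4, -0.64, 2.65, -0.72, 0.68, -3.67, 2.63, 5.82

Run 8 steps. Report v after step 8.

v_post = 0.9175

step 1: x_pred=3.5020  r=-2.1020  x^+=2.4951  v^+=1.5552  a^+=0.1169
step 2: x_pred=4.7870  r=-5.4270  x^+=2.1875  v^+=0.9319  a^+=-0.6141
step 3: x_pred=2.8903  r=-0.2403  x^+=2.7752  v^+=0.0373  a^+=-0.6465
step 4: x_pred=2.1939  r=-2.9139  x^+=0.7982  v^+=-1.2903  a^+=-1.0390
step 5: x_pred=-2.0264  r=2.7064  x^+=-0.7300  v^+=-2.3524  a^+=-0.6744
step 6: x_pred=-4.6843  r=1.0143  x^+=-4.1985  v^+=-3.1495  a^+=-0.5378
step 7: x_pred=-9.1348  r=11.7648  x^+=-3.4995  v^+=-2.1965  a^+=1.0468
step 8: x_pred=-5.5487  r=11.3687  x^+=-0.1031  v^+=0.9175  a^+=2.5781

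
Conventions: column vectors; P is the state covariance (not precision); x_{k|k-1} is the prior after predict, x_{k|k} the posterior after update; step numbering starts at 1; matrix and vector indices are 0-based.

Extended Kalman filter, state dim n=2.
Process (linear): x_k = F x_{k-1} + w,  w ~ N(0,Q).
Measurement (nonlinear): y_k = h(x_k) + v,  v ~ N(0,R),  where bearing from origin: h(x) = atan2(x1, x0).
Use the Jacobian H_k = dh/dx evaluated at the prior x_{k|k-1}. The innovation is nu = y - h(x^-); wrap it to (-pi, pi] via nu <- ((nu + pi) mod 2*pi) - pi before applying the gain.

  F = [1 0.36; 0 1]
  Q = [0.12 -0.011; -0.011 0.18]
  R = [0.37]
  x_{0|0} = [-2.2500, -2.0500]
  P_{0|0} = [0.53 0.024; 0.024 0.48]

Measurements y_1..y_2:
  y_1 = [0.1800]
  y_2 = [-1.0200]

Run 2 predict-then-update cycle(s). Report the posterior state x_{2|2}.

step 1: x^-=[-2.9880, -2.0500]  P^-=[0.7295 0.1858; 0.1858 0.6600]  H_jac=[0.1561 -0.2276]  S=[0.4088]  K=[0.1752; -0.2965]  nu=[2.7203]  x^+=[-2.5114, -2.8565]  P^+=[0.7169 0.2070; 0.2070 0.6241]
step 2: x^-=[-3.5398, -2.8565]  P^-=[1.0669 0.4207; 0.4207 0.8041]  H_jac=[0.1381 -0.1711]  S=[0.3940]  K=[0.1912; -0.2017]  nu=[1.4426]  x^+=[-3.2640, -3.1475]  P^+=[1.0525 0.4359; 0.4359 0.7880]

x_post = [-3.2640, -3.1475]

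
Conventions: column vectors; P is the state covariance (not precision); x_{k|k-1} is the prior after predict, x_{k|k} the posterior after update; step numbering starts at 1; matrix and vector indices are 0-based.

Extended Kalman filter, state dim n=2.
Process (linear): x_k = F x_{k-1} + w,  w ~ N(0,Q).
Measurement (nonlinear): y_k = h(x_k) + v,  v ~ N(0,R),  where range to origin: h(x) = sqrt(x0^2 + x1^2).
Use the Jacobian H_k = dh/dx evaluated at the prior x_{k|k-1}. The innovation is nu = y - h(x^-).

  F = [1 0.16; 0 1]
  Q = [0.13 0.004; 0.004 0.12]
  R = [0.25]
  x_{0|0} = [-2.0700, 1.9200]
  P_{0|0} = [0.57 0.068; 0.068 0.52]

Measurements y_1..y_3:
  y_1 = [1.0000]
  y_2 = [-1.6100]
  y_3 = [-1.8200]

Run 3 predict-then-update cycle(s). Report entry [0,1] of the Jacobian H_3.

step 1: x^-=[-1.7628, 1.9200]  P^-=[0.7351 0.1552; 0.1552 0.6400]  H_jac=[-0.6763 0.7366]  S=[0.7788]  K=[-0.4915; 0.4705]  nu=[-1.6065]  x^+=[-0.9732, 1.1641]  P^+=[0.5469 0.3353; 0.3353 0.4676]
step 2: x^-=[-0.7869, 1.1641]  P^-=[0.7962 0.4141; 0.4141 0.5876]  H_jac=[-0.5600 0.8285]  S=[0.5187]  K=[-0.1982; 0.4913]  nu=[-3.0151]  x^+=[-0.1893, -0.3172]  P^+=[0.7758 0.4646; 0.4646 0.4624]
step 3: x^-=[-0.2401, -0.3172]  P^-=[1.0663 0.5426; 0.5426 0.5824]  H_jac=[-0.6035 -0.7974]  S=[1.5308]  K=[-0.7030; -0.5173]  nu=[-2.2178]  x^+=[1.3191, 0.8299]  P^+=[0.3098 -0.0140; -0.0140 0.1728]

H_jac[0,1] = -0.7974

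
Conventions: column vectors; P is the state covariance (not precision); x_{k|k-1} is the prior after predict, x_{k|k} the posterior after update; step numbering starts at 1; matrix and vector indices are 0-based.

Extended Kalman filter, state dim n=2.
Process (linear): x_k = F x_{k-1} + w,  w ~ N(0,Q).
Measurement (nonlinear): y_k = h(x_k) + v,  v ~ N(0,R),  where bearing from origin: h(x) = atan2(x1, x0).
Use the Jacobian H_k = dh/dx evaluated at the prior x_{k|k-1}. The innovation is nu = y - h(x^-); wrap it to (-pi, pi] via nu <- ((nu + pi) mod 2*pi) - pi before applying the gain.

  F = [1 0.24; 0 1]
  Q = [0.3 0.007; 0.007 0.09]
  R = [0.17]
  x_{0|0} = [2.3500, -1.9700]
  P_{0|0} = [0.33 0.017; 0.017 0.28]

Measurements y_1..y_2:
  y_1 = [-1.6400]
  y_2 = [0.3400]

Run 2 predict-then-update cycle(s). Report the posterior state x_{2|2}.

x_post = [2.4167, -1.9512]

step 1: x^-=[1.8772, -1.9700]  P^-=[0.6543 0.0912; 0.0912 0.3700]  H_jac=[0.2660 0.2535]  S=[0.2524]  K=[0.7813; 0.4678]  nu=[-0.8305]  x^+=[1.2284, -2.3585]  P^+=[0.5002 -0.0010; -0.0010 0.3148]
step 2: x^-=[0.6623, -2.3585]  P^-=[0.8179 0.0815; 0.0815 0.4048]  H_jac=[0.3930 0.1104]  S=[0.3083]  K=[1.0717; 0.2488]  nu=[1.6370]  x^+=[2.4167, -1.9512]  P^+=[0.4638 -0.0007; -0.0007 0.3857]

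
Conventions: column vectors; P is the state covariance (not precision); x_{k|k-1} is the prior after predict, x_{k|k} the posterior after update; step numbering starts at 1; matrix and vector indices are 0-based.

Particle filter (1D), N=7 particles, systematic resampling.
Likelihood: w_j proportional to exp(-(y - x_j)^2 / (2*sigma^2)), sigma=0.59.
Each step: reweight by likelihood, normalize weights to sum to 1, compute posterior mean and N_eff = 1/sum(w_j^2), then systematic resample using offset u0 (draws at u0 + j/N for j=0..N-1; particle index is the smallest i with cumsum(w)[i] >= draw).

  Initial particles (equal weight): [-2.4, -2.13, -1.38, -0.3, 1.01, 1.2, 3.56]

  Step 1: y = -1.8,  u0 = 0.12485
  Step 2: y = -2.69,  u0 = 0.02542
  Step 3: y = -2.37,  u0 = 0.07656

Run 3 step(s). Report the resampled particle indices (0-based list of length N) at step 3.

step 1: w=[0.2630, 0.3772, 0.3424, 0.0174, 0.0000, 0.0000, 0.0000]  mean=-1.9123  Neff=3.0397  idx=[0, 1, 1, 1, 2, 2, 2]
step 2: w=[0.2902, 0.2087, 0.2087, 0.2087, 0.0278, 0.0278, 0.0278]  mean=-2.1457  Neff=4.6022  idx=[0, 0, 1, 1, 2, 3, 3]
step 3: w=[0.1513, 0.1513, 0.1395, 0.1395, 0.1395, 0.1395, 0.1395]  mean=-2.2117  Neff=6.9902  idx=[0, 1, 2, 3, 4, 5, 6]

resampled_idx = [0, 1, 2, 3, 4, 5, 6]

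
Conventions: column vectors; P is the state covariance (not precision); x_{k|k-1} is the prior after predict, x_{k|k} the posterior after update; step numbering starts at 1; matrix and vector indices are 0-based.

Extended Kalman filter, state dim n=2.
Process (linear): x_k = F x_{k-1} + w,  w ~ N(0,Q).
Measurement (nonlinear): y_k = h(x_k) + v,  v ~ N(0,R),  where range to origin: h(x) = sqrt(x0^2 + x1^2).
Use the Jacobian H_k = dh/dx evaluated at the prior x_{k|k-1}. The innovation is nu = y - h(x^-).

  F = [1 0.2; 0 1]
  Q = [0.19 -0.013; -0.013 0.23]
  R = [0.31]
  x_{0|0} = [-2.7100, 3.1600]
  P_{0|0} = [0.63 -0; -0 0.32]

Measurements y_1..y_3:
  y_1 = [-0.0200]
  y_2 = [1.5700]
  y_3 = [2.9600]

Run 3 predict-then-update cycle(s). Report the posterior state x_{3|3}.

x_post = [0.9783, 2.2766]

step 1: x^-=[-2.0780, 3.1600]  P^-=[0.8328 0.0510; 0.0510 0.5500]  H_jac=[-0.5494 0.8355]  S=[0.8985]  K=[-0.4618; 0.4802]  nu=[-3.8020]  x^+=[-0.3222, 1.3341]  P^+=[0.6412 0.2503; 0.2503 0.3428]
step 2: x^-=[-0.0553, 1.3341]  P^-=[0.9450 0.3058; 0.3058 0.5728]  H_jac=[-0.0415 0.9991]  S=[0.8581]  K=[0.3105; 0.6522]  nu=[0.2347]  x^+=[0.0175, 1.4872]  P^+=[0.8623 0.1321; 0.1321 0.2078]
step 3: x^-=[0.3150, 1.4872]  P^-=[1.1134 0.1607; 0.1607 0.4378]  H_jac=[0.2072 0.9783]  S=[0.8420]  K=[0.4607; 0.5483]  nu=[1.4398]  x^+=[0.9783, 2.2766]  P^+=[0.9347 -0.0520; -0.0520 0.1847]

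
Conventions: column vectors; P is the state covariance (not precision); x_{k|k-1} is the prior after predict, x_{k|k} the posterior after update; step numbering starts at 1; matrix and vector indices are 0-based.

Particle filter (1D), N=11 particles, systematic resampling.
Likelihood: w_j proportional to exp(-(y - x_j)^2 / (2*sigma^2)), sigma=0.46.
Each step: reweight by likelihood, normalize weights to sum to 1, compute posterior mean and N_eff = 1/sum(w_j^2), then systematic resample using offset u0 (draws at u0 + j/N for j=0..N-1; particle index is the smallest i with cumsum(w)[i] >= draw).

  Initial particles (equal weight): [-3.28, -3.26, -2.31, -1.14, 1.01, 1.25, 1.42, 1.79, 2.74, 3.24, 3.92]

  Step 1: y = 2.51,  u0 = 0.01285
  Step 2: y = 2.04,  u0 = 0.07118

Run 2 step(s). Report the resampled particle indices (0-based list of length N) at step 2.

resampled_idx = [1, 1, 1, 2, 2, 3, 4, 5, 6, 7, 8]

step 1: w=[0.0000, 0.0000, 0.0000, 0.0000, 0.0032, 0.0151, 0.0387, 0.1886, 0.5664, 0.1822, 0.0059]  mean=2.5798  Neff=2.5552  idx=[5, 7, 7, 8, 8, 8, 8, 8, 8, 9, 9]
step 2: w=[0.0586, 0.2209, 0.2209, 0.0804, 0.0804, 0.0804, 0.0804, 0.0804, 0.0804, 0.0085, 0.0085]  mean=2.2416  Neff=7.1443  idx=[1, 1, 1, 2, 2, 3, 4, 5, 6, 7, 8]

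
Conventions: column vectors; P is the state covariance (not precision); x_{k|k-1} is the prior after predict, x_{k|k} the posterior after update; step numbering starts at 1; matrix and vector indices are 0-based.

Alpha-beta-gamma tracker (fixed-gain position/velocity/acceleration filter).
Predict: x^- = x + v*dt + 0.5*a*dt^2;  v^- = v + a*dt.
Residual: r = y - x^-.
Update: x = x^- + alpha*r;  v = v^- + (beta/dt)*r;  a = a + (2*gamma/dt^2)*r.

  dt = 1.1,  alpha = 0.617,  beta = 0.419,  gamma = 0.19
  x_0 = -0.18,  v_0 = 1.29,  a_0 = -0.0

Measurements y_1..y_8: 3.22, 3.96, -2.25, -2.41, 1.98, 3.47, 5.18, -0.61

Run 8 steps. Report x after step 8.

step 1: x_pred=1.2390  r=1.9810  x^+=2.4613  v^+=2.0446  a^+=0.6221
step 2: x_pred=5.0867  r=-1.1267  x^+=4.3915  v^+=2.2998  a^+=0.2683
step 3: x_pred=7.0836  r=-9.3336  x^+=1.3248  v^+=-0.9604  a^+=-2.6629
step 4: x_pred=-1.3427  r=-1.0673  x^+=-2.0012  v^+=-4.2961  a^+=-2.9981
step 5: x_pred=-8.5408  r=10.5208  x^+=-2.0495  v^+=-3.5866  a^+=0.3060
step 6: x_pred=-5.8096  r=9.2796  x^+=-0.0841  v^+=0.2847  a^+=3.2202
step 7: x_pred=2.1773  r=3.0027  x^+=4.0300  v^+=4.9707  a^+=4.1632
step 8: x_pred=12.0164  r=-12.6264  x^+=4.2259  v^+=4.7407  a^+=0.1979

x_post = 4.2259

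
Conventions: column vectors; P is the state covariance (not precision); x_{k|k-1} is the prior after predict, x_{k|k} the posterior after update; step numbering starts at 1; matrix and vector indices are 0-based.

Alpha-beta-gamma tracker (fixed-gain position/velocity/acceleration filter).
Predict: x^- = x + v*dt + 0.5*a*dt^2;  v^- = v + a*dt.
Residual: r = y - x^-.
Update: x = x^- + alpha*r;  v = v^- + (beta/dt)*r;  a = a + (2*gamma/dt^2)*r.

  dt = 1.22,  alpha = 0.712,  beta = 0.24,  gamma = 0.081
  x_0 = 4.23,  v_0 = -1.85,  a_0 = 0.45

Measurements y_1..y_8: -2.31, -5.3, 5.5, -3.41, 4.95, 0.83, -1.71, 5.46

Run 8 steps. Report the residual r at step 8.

resid = 2.8793

step 1: x_pred=2.3079  r=-4.6179  x^+=-0.9800  v^+=-2.2094  a^+=-0.0526
step 2: x_pred=-3.7147  r=-1.5853  x^+=-4.8434  v^+=-2.5855  a^+=-0.2252
step 3: x_pred=-8.1653  r=13.6653  x^+=1.5644  v^+=-0.1719  a^+=1.2622
step 4: x_pred=2.2940  r=-5.7040  x^+=-1.7673  v^+=0.2459  a^+=0.6414
step 5: x_pred=-0.9900  r=5.9400  x^+=3.2393  v^+=2.1968  a^+=1.2879
step 6: x_pred=6.8779  r=-6.0479  x^+=2.5718  v^+=2.5783  a^+=0.6296
step 7: x_pred=6.1859  r=-7.8959  x^+=0.5640  v^+=1.7932  a^+=-0.2298
step 8: x_pred=2.5807  r=2.8793  x^+=4.6308  v^+=2.0793  a^+=0.0836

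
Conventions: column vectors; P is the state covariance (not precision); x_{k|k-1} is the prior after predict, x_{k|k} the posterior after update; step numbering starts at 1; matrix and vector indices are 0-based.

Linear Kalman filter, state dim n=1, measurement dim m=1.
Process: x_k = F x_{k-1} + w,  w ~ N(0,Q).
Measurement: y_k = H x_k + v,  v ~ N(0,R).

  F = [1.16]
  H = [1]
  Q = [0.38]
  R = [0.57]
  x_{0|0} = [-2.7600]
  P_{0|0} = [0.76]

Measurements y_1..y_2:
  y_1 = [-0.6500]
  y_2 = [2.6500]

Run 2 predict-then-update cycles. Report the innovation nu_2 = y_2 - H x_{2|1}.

step 1: x^-=[-3.2016]  P^-=[1.4027]  S=[1.9727]  K=[0.7110]  nu=[2.5516]  x^+=[-1.3873]  P^+=[0.4053]
step 2: x^-=[-1.6093]  P^-=[0.9254]  S=[1.4954]  K=[0.6188]  nu=[4.2593]  x^+=[1.0265]  P^+=[0.3527]

innov = [4.2593]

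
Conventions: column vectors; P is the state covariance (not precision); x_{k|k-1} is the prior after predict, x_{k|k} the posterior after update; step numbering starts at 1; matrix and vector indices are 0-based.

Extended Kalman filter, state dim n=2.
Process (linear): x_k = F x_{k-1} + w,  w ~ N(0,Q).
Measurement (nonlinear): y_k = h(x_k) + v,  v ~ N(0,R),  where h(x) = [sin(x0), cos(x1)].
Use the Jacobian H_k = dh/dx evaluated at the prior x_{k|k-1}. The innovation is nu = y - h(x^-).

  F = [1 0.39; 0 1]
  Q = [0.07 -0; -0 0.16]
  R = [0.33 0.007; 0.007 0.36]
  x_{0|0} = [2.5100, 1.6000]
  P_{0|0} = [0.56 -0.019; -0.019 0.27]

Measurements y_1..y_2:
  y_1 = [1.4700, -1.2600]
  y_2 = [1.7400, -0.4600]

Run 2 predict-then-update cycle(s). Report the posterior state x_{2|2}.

x_post = [2.2364, 2.0111]

step 1: x^-=[3.1340, 1.6000]  P^-=[0.6562 0.0863; 0.0863 0.4300]  H_jac=[-1.0000 0.0000; 0.0000 -0.9996]  S=[0.9862 0.0933; 0.0933 0.7896]  K=[-0.6625 -0.0310; -0.0364 -0.5400]  nu=[1.4624, -1.2308]  x^+=[2.2034, 2.2114]  P^+=[0.2188 0.0158; 0.0158 0.1947]
step 2: x^-=[3.0658, 2.2114]  P^-=[0.3308 0.0918; 0.0918 0.3547]  H_jac=[-0.9971 0.0000; 0.0000 -0.8018]  S=[0.6589 0.0804; 0.0804 0.5880]  K=[-0.4936 -0.0577; -0.0812 -0.4726]  nu=[1.6643, 0.1377]  x^+=[2.2364, 2.0111]  P^+=[0.1638 0.0302; 0.0302 0.2129]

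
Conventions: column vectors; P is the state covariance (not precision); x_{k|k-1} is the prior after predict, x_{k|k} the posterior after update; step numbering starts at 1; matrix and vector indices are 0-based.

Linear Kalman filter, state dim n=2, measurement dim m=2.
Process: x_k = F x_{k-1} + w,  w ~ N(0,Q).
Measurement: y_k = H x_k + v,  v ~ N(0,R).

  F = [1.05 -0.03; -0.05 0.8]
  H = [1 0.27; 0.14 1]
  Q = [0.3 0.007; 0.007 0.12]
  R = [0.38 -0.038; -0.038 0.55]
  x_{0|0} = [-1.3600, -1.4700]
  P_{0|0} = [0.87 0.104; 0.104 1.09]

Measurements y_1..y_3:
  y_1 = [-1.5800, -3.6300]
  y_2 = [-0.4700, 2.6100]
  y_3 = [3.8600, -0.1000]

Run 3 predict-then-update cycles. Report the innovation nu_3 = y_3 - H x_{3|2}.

innov = [4.5163, 0.1055]

step 1: x^-=[-1.3839, -1.1080]  P^-=[1.2536 0.0227; 0.0227 0.8115]  S=[1.7050 0.3801; 0.3801 1.3924]  K=[0.7529 -0.0632; 0.0121 0.5818]  nu=[0.1031, -2.3283]  x^+=[-1.1591, -2.4612]  P^+=[0.3176 -0.1079; -0.1079 0.3346]
step 2: x^-=[-1.1432, -1.9110]  P^-=[0.6573 -0.1085; -0.1085 0.3436]  S=[1.0038 0.0342; 0.0342 0.8761]  K=[0.6271 -0.0433; -0.0285 0.3759]  nu=[1.1892, 4.6811]  x^+=[-0.6000, -0.1850]  P^+=[0.2627 -0.0844; -0.0844 0.2197]
step 3: x^-=[-0.6244, -0.1180]  P^-=[0.5952 -0.0831; -0.0831 0.2680]  S=[0.9499 0.0314; 0.0314 0.8064]  K=[0.6038 -0.0233; -0.0219 0.3188]  nu=[4.5163, 0.1055]  x^+=[2.0999, -0.1831]  P^+=[0.2494 -0.0707; -0.0707 0.1860]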